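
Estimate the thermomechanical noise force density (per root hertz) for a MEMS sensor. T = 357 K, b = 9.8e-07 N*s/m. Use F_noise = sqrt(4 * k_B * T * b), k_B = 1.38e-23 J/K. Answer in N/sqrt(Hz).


Step 1: Compute 4 * k_B * T * b
= 4 * 1.38e-23 * 357 * 9.8e-07
= 1.9312e-26 N^2/Hz
Step 2: F_noise = sqrt(1.9312e-26)
F_noise = 1.39e-13 N/sqrt(Hz)


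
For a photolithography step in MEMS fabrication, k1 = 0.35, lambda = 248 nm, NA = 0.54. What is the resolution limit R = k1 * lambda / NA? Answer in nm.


Step 1: Identify values: k1 = 0.35, lambda = 248 nm, NA = 0.54
Step 2: R = k1 * lambda / NA
R = 0.35 * 248 / 0.54
R = 160.7 nm


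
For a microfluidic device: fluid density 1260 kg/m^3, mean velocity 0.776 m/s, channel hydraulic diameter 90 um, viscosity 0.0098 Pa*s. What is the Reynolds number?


Step 1: Convert Dh to meters: Dh = 90e-6 m
Step 2: Re = rho * v * Dh / mu
Re = 1260 * 0.776 * 90e-6 / 0.0098
Re = 8.979


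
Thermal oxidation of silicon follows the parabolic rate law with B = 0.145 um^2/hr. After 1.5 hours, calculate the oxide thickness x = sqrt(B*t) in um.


Step 1: Compute B*t = 0.145 * 1.5 = 0.2175
Step 2: x = sqrt(0.2175)
x = 0.466 um


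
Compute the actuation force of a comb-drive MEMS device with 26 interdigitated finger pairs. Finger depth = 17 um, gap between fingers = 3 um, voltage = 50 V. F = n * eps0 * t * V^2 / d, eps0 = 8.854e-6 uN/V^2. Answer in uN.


Step 1: Parameters: n=26, eps0=8.854e-6 uN/V^2, t=17 um, V=50 V, d=3 um
Step 2: V^2 = 2500
Step 3: F = 26 * 8.854e-6 * 17 * 2500 / 3
F = 3.261 uN


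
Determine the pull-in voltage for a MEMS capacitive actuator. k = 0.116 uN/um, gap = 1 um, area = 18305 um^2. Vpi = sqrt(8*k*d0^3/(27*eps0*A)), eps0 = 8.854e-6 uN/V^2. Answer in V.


Step 1: Compute numerator: 8 * k * d0^3 = 8 * 0.116 * 1^3 = 0.928
Step 2: Compute denominator: 27 * eps0 * A = 27 * 8.854e-6 * 18305 = 4.375957
Step 3: Vpi = sqrt(0.928 / 4.375957)
Vpi = 0.46 V


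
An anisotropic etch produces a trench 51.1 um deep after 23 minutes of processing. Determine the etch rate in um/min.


Step 1: Etch rate = depth / time
Step 2: rate = 51.1 / 23
rate = 2.222 um/min


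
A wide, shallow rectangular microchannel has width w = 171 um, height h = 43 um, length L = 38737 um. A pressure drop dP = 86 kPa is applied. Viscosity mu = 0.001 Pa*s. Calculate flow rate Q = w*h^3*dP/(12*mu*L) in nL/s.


Step 1: Convert all dimensions to SI (meters).
w = 171e-6 m, h = 43e-6 m, L = 38737e-6 m, dP = 86e3 Pa
Step 2: Q = w * h^3 * dP / (12 * mu * L)
Q = 171e-6 * (43e-6)^3 * 86e3 / (12 * 0.001 * 38737e-6) = 2.51531684e-09 m^3/s
Step 3: Convert Q from m^3/s to nL/s (1 m^3 = 1e12 nL, so multiply by 1e12).
Q = 2515.317 nL/s


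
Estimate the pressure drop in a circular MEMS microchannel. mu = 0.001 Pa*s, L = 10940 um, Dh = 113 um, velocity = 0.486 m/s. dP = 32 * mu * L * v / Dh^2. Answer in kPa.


Step 1: Convert to SI: L = 10940e-6 m, Dh = 113e-6 m
Step 2: dP = 32 * 0.001 * 10940e-6 * 0.486 / (113e-6)^2
Step 3: dP = 13324.37 Pa
Step 4: Convert to kPa: dP = 13.32 kPa


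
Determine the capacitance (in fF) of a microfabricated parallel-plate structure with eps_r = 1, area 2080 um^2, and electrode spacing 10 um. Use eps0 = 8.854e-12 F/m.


Step 1: Convert area to m^2: A = 2080e-12 m^2
Step 2: Convert gap to m: d = 10e-6 m
Step 3: C = eps0 * eps_r * A / d
C = 8.854e-12 * 1 * 2080e-12 / 10e-6
Step 4: Convert to fF (multiply by 1e15).
C = 1.84 fF


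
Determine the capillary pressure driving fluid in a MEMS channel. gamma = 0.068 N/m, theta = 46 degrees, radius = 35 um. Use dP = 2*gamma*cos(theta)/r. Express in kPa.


Step 1: cos(46 deg) = 0.6947
Step 2: Convert r to m: r = 35e-6 m
Step 3: dP = 2 * 0.068 * 0.6947 / 35e-6 = 2699.4 Pa
Step 4: Convert Pa to kPa (divide by 1000).
dP = 2.7 kPa


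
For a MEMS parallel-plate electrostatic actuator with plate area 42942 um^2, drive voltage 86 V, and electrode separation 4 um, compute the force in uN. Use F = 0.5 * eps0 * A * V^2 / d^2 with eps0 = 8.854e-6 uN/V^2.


Step 1: Identify parameters.
eps0 = 8.854e-6 uN/V^2, A = 42942 um^2, V = 86 V, d = 4 um
Step 2: Compute V^2 = 86^2 = 7396
Step 3: Compute d^2 = 4^2 = 16
Step 4: F = 0.5 * 8.854e-6 * 42942 * 7396 / 16
F = 87.876 uN


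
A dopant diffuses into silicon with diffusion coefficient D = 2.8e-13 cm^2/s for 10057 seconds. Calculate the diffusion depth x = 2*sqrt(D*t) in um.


Step 1: Compute D*t = 2.8e-13 * 10057 = 2.81596e-09 cm^2
Step 2: sqrt(D*t) = 5.30656e-05 cm
Step 3: x = 2 * 5.30656e-05 cm = 1.061312e-04 cm
Step 4: Convert to um (1 cm = 1e4 um): x = 1.061 um


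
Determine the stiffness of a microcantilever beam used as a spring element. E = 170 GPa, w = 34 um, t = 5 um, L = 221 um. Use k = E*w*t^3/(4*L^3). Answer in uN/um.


Step 1: Convert E to consistent units (1 GPa = 1000 uN/um^2).
E = 170 GPa = 170000 uN/um^2
Step 2: Compute t^3 = 5^3 = 125
Step 3: Compute L^3 = 221^3 = 10793861
Step 4: k = 170000 * 34 * 125 / (4 * 10793861)
k = 16.734 uN/um


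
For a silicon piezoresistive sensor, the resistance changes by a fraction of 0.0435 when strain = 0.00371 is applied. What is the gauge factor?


Step 1: Identify values.
dR/R = 0.0435, strain = 0.00371
Step 2: GF = (dR/R) / strain = 0.0435 / 0.00371
GF = 11.7


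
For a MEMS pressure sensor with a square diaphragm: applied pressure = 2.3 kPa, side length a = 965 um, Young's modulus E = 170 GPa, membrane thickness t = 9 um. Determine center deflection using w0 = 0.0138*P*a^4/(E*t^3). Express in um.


Step 1: Convert pressure to compatible units (E is in GPa, so P in GPa).
P = 2.3 kPa = 2.3e-6 GPa
Step 2: Compute numerator: 0.0138 * P * a^4.
a^4 = 965^4 = 867180000625
numerator = 0.0138 * 2.3e-6 * 867180000625 = 2.75243e+04
Step 3: Compute denominator: E * t^3 = 170 * 9^3 = 123930
Step 4: w0 = numerator / denominator = 2.75243e+04 / 123930 = 0.2221 um


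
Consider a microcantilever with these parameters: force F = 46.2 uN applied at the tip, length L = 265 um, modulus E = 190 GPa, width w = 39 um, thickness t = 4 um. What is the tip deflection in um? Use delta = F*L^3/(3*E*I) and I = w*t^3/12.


Step 1: Calculate the second moment of area.
I = w * t^3 / 12 = 39 * 4^3 / 12 = 208.0 um^4
Step 2: Convert E to consistent units (1 GPa = 1000 uN/um^2).
E = 190 GPa = 190000 uN/um^2
Step 3: Calculate tip deflection.
delta = F * L^3 / (3 * E * I)
delta = 46.2 * 265^3 / (3 * 190000 * 208.0)
delta = 7.2517 um


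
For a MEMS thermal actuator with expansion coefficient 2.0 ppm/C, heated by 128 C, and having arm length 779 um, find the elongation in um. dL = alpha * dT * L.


Step 1: Convert CTE: alpha = 2.0 ppm/C = 2.0e-6 /C
Step 2: dL = 2.0e-6 * 128 * 779
dL = 0.1994 um


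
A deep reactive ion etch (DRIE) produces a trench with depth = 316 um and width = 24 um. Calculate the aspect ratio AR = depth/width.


Step 1: AR = depth / width
Step 2: AR = 316 / 24
AR = 13.2


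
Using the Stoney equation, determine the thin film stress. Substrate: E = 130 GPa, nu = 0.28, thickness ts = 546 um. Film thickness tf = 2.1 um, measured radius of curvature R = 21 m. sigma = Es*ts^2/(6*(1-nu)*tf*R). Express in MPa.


Step 1: Compute numerator: Es * ts^2 = 130 * 546^2 = 38755080 (GPa*um^2)
Step 2: Compute denominator (R in um): 6*(1-nu)*tf*R = 6*0.72*2.1*21e6 = 190512000.0 (um^2)
Step 3: sigma (GPa) = 38755080 / 190512000.0 = 2.03426e-01 GPa
Step 4: Convert to MPa (x1000): sigma = 203.4 MPa


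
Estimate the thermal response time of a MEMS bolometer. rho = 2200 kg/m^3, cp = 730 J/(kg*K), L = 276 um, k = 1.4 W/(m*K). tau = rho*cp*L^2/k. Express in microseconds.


Step 1: Convert L to m: L = 276e-6 m
Step 2: L^2 = (276e-6)^2 = 7.6176e-08 m^2
Step 3: tau = 2200 * 730 * 7.6176e-08 / 1.4 = 8.738475429e-02 s
Step 4: Convert to microseconds (multiply by 1e6).
tau = 87384.754 us


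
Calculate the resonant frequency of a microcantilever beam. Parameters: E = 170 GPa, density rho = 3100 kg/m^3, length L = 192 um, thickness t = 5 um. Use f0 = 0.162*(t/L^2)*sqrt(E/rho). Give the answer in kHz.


Step 1: Convert units to SI.
t_SI = 5e-6 m, L_SI = 192e-6 m
Step 2: Calculate sqrt(E/rho).
sqrt(170e9 / 3100) = 7405.32 m/s
Step 3: Compute f0.
f0 = 0.162 * 5e-6 / (192e-6)^2 * 7405.32 = 162714.6 Hz = 162.71 kHz


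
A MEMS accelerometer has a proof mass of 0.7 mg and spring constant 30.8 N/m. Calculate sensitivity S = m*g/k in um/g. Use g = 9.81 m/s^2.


Step 1: Convert mass: m = 0.7 mg = 7.00e-07 kg
Step 2: S = m * g / k = 7.00e-07 * 9.81 / 30.8
Step 3: S = 2.23e-07 m/g
Step 4: Convert to um/g: S = 0.223 um/g


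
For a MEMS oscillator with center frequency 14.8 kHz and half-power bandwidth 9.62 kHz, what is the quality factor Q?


Step 1: Q = f0 / bandwidth
Step 2: Q = 14.8 / 9.62
Q = 1.5


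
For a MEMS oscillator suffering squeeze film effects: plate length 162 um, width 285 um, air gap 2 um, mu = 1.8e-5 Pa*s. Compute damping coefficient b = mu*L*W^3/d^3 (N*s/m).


Step 1: Convert to SI.
L = 162e-6 m, W = 285e-6 m, d = 2e-6 m
Step 2: W^3 = (285e-6)^3 = 2.31e-11 m^3
Step 3: d^3 = (2e-6)^3 = 8.00e-18 m^3
Step 4: b = 1.8e-5 * 162e-6 * 2.31e-11 / 8.00e-18
b = 8.44e-03 N*s/m


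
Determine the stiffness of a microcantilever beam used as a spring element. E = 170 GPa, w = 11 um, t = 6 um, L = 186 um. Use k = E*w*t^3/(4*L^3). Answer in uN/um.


Step 1: Convert E to consistent units (1 GPa = 1000 uN/um^2).
E = 170 GPa = 170000 uN/um^2
Step 2: Compute t^3 = 6^3 = 216
Step 3: Compute L^3 = 186^3 = 6434856
Step 4: k = 170000 * 11 * 216 / (4 * 6434856)
k = 15.6927 uN/um


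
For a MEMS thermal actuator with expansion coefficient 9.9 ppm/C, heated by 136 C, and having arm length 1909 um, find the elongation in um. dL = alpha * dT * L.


Step 1: Convert CTE: alpha = 9.9 ppm/C = 9.9e-6 /C
Step 2: dL = 9.9e-6 * 136 * 1909
dL = 2.5703 um


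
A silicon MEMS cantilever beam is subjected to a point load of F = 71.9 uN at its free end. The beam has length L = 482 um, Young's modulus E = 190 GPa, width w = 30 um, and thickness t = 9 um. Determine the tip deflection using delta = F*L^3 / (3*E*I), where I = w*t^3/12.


Step 1: Calculate the second moment of area.
I = w * t^3 / 12 = 30 * 9^3 / 12 = 1822.5 um^4
Step 2: Convert E to consistent units (1 GPa = 1000 uN/um^2).
E = 190 GPa = 190000 uN/um^2
Step 3: Calculate tip deflection.
delta = F * L^3 / (3 * E * I)
delta = 71.9 * 482^3 / (3 * 190000 * 1822.5)
delta = 7.7505 um


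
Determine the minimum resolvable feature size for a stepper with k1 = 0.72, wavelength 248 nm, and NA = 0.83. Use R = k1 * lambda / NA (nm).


Step 1: Identify values: k1 = 0.72, lambda = 248 nm, NA = 0.83
Step 2: R = k1 * lambda / NA
R = 0.72 * 248 / 0.83
R = 215.1 nm


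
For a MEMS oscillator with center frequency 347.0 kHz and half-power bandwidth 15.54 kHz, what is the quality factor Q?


Step 1: Q = f0 / bandwidth
Step 2: Q = 347.0 / 15.54
Q = 22.3


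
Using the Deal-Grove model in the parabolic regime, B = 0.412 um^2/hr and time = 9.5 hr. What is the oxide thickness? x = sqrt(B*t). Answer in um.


Step 1: Compute B*t = 0.412 * 9.5 = 3.914
Step 2: x = sqrt(3.914)
x = 1.978 um


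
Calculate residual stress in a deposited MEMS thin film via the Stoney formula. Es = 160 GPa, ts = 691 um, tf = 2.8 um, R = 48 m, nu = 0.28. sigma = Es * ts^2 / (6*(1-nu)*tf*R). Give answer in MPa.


Step 1: Compute numerator: Es * ts^2 = 160 * 691^2 = 76396960 (GPa*um^2)
Step 2: Compute denominator (R in um): 6*(1-nu)*tf*R = 6*0.72*2.8*48e6 = 580608000.0 (um^2)
Step 3: sigma (GPa) = 76396960 / 580608000.0 = 1.31581e-01 GPa
Step 4: Convert to MPa (x1000): sigma = 131.6 MPa


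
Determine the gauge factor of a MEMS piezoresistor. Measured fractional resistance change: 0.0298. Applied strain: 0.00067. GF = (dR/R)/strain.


Step 1: Identify values.
dR/R = 0.0298, strain = 0.00067
Step 2: GF = (dR/R) / strain = 0.0298 / 0.00067
GF = 44.5


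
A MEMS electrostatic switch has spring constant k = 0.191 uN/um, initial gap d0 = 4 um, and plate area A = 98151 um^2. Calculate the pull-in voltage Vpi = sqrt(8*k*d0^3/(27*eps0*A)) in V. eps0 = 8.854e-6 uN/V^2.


Step 1: Compute numerator: 8 * k * d0^3 = 8 * 0.191 * 4^3 = 97.792
Step 2: Compute denominator: 27 * eps0 * A = 27 * 8.854e-6 * 98151 = 23.463782
Step 3: Vpi = sqrt(97.792 / 23.463782)
Vpi = 2.04 V


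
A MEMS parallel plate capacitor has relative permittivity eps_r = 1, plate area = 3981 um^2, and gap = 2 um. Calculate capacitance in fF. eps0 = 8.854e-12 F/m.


Step 1: Convert area to m^2: A = 3981e-12 m^2
Step 2: Convert gap to m: d = 2e-6 m
Step 3: C = eps0 * eps_r * A / d
C = 8.854e-12 * 1 * 3981e-12 / 2e-6
Step 4: Convert to fF (multiply by 1e15).
C = 17.62 fF


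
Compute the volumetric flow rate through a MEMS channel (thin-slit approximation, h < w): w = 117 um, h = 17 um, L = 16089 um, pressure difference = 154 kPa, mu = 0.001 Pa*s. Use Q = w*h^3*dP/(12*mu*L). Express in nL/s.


Step 1: Convert all dimensions to SI (meters).
w = 117e-6 m, h = 17e-6 m, L = 16089e-6 m, dP = 154e3 Pa
Step 2: Q = w * h^3 * dP / (12 * mu * L)
Q = 117e-6 * (17e-6)^3 * 154e3 / (12 * 0.001 * 16089e-6) = 4.5850392e-10 m^3/s
Step 3: Convert Q from m^3/s to nL/s (1 m^3 = 1e12 nL, so multiply by 1e12).
Q = 458.504 nL/s


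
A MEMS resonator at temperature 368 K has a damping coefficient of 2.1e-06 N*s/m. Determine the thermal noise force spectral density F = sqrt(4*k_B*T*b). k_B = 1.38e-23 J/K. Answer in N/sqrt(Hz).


Step 1: Compute 4 * k_B * T * b
= 4 * 1.38e-23 * 368 * 2.1e-06
= 4.2659e-26 N^2/Hz
Step 2: F_noise = sqrt(4.2659e-26)
F_noise = 2.07e-13 N/sqrt(Hz)


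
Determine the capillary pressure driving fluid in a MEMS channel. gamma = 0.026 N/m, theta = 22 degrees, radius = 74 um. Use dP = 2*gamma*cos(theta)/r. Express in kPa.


Step 1: cos(22 deg) = 0.9272
Step 2: Convert r to m: r = 74e-6 m
Step 3: dP = 2 * 0.026 * 0.9272 / 74e-6 = 651.5 Pa
Step 4: Convert Pa to kPa (divide by 1000).
dP = 0.65 kPa


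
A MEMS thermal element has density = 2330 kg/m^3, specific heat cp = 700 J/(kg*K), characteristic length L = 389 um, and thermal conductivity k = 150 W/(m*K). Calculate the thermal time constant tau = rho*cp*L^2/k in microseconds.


Step 1: Convert L to m: L = 389e-6 m
Step 2: L^2 = (389e-6)^2 = 1.51321e-07 m^2
Step 3: tau = 2330 * 700 * 1.51321e-07 / 150 = 1.64536367e-03 s
Step 4: Convert to microseconds (multiply by 1e6).
tau = 1645.364 us


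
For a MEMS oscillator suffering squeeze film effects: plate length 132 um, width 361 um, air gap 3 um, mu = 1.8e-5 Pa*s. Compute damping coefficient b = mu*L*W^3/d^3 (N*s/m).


Step 1: Convert to SI.
L = 132e-6 m, W = 361e-6 m, d = 3e-6 m
Step 2: W^3 = (361e-6)^3 = 4.70e-11 m^3
Step 3: d^3 = (3e-6)^3 = 2.70e-17 m^3
Step 4: b = 1.8e-5 * 132e-6 * 4.70e-11 / 2.70e-17
b = 4.14e-03 N*s/m


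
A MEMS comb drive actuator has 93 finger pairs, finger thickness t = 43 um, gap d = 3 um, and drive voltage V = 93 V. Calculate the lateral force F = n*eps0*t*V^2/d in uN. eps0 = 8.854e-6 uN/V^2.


Step 1: Parameters: n=93, eps0=8.854e-6 uN/V^2, t=43 um, V=93 V, d=3 um
Step 2: V^2 = 8649
Step 3: F = 93 * 8.854e-6 * 43 * 8649 / 3
F = 102.079 uN


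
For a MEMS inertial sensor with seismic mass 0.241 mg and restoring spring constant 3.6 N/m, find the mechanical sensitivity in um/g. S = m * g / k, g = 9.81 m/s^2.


Step 1: Convert mass: m = 0.241 mg = 2.41e-07 kg
Step 2: S = m * g / k = 2.41e-07 * 9.81 / 3.6
Step 3: S = 6.57e-07 m/g
Step 4: Convert to um/g: S = 0.657 um/g


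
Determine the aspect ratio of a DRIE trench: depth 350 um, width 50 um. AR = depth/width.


Step 1: AR = depth / width
Step 2: AR = 350 / 50
AR = 7.0


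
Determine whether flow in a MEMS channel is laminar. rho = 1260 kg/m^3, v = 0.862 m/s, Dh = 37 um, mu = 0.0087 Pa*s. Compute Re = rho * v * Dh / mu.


Step 1: Convert Dh to meters: Dh = 37e-6 m
Step 2: Re = rho * v * Dh / mu
Re = 1260 * 0.862 * 37e-6 / 0.0087
Re = 4.619
Since Re = 4.619 is below ~2300, the flow is laminar.


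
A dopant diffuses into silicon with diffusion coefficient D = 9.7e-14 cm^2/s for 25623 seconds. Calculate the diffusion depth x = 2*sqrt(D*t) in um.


Step 1: Compute D*t = 9.7e-14 * 25623 = 2.485431e-09 cm^2
Step 2: sqrt(D*t) = 4.9854e-05 cm
Step 3: x = 2 * 4.9854e-05 cm = 9.9708e-05 cm
Step 4: Convert to um (1 cm = 1e4 um): x = 0.997 um


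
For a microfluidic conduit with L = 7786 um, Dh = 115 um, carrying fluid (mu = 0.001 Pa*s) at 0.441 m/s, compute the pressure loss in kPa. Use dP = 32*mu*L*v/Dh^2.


Step 1: Convert to SI: L = 7786e-6 m, Dh = 115e-6 m
Step 2: dP = 32 * 0.001 * 7786e-6 * 0.441 / (115e-6)^2
Step 3: dP = 8308.21 Pa
Step 4: Convert to kPa: dP = 8.31 kPa


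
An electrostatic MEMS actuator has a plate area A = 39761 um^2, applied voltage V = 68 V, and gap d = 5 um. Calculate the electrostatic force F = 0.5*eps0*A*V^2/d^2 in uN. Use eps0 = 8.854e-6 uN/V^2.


Step 1: Identify parameters.
eps0 = 8.854e-6 uN/V^2, A = 39761 um^2, V = 68 V, d = 5 um
Step 2: Compute V^2 = 68^2 = 4624
Step 3: Compute d^2 = 5^2 = 25
Step 4: F = 0.5 * 8.854e-6 * 39761 * 4624 / 25
F = 32.557 uN


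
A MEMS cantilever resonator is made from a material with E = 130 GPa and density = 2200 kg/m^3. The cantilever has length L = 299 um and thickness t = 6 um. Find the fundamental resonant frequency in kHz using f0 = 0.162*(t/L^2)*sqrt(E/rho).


Step 1: Convert units to SI.
t_SI = 6e-6 m, L_SI = 299e-6 m
Step 2: Calculate sqrt(E/rho).
sqrt(130e9 / 2200) = 7687.06 m/s
Step 3: Compute f0.
f0 = 0.162 * 6e-6 / (299e-6)^2 * 7687.06 = 83576.5 Hz = 83.58 kHz


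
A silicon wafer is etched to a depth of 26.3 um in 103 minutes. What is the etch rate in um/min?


Step 1: Etch rate = depth / time
Step 2: rate = 26.3 / 103
rate = 0.255 um/min


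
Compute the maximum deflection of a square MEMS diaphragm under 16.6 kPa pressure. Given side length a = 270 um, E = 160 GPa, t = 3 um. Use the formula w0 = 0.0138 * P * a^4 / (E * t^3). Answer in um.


Step 1: Convert pressure to compatible units (E is in GPa, so P in GPa).
P = 16.6 kPa = 16.6e-6 GPa
Step 2: Compute numerator: 0.0138 * P * a^4.
a^4 = 270^4 = 5314410000
numerator = 0.0138 * 16.6e-6 * 5314410000 = 1.21743e+03
Step 3: Compute denominator: E * t^3 = 160 * 3^3 = 4320
Step 4: w0 = numerator / denominator = 1.21743e+03 / 4320 = 0.2818 um


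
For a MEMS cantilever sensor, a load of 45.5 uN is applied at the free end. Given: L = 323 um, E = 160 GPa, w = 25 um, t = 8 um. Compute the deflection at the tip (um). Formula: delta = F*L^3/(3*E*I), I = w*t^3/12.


Step 1: Calculate the second moment of area.
I = w * t^3 / 12 = 25 * 8^3 / 12 = 1066.6667 um^4
Step 2: Convert E to consistent units (1 GPa = 1000 uN/um^2).
E = 160 GPa = 160000 uN/um^2
Step 3: Calculate tip deflection.
delta = F * L^3 / (3 * E * I)
delta = 45.5 * 323^3 / (3 * 160000 * 1066.6667)
delta = 2.9947 um


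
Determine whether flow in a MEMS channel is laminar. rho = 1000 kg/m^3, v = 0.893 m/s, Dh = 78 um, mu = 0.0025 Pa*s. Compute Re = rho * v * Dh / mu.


Step 1: Convert Dh to meters: Dh = 78e-6 m
Step 2: Re = rho * v * Dh / mu
Re = 1000 * 0.893 * 78e-6 / 0.0025
Re = 27.862
Since Re = 27.862 is below ~2300, the flow is laminar.


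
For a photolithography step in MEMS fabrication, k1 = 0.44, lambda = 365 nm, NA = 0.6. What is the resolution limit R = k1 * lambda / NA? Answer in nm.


Step 1: Identify values: k1 = 0.44, lambda = 365 nm, NA = 0.6
Step 2: R = k1 * lambda / NA
R = 0.44 * 365 / 0.6
R = 267.7 nm


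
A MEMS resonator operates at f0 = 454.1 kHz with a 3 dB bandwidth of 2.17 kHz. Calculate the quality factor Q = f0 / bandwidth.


Step 1: Q = f0 / bandwidth
Step 2: Q = 454.1 / 2.17
Q = 209.3


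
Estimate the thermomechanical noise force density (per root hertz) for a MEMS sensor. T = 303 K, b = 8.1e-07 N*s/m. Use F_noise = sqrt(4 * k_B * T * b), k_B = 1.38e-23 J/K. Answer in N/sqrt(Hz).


Step 1: Compute 4 * k_B * T * b
= 4 * 1.38e-23 * 303 * 8.1e-07
= 1.3548e-26 N^2/Hz
Step 2: F_noise = sqrt(1.3548e-26)
F_noise = 1.16e-13 N/sqrt(Hz)


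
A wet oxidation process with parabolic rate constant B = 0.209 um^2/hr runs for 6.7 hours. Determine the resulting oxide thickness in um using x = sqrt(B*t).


Step 1: Compute B*t = 0.209 * 6.7 = 1.4003
Step 2: x = sqrt(1.4003)
x = 1.183 um


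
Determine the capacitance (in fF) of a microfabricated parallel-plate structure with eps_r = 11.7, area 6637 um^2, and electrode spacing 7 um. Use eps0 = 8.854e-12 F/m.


Step 1: Convert area to m^2: A = 6637e-12 m^2
Step 2: Convert gap to m: d = 7e-6 m
Step 3: C = eps0 * eps_r * A / d
C = 8.854e-12 * 11.7 * 6637e-12 / 7e-6
Step 4: Convert to fF (multiply by 1e15).
C = 98.22 fF


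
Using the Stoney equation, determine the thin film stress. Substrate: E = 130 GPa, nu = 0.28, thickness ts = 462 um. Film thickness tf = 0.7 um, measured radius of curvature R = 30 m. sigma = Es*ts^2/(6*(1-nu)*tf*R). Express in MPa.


Step 1: Compute numerator: Es * ts^2 = 130 * 462^2 = 27747720 (GPa*um^2)
Step 2: Compute denominator (R in um): 6*(1-nu)*tf*R = 6*0.72*0.7*30e6 = 90720000.0 (um^2)
Step 3: sigma (GPa) = 27747720 / 90720000.0 = 3.05861e-01 GPa
Step 4: Convert to MPa (x1000): sigma = 305.9 MPa


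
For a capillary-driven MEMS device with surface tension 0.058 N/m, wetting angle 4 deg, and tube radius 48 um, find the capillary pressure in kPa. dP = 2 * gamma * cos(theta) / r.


Step 1: cos(4 deg) = 0.9976
Step 2: Convert r to m: r = 48e-6 m
Step 3: dP = 2 * 0.058 * 0.9976 / 48e-6 = 2410.9 Pa
Step 4: Convert Pa to kPa (divide by 1000).
dP = 2.41 kPa


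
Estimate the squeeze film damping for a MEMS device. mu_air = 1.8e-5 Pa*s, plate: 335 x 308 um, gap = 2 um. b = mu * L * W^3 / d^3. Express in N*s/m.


Step 1: Convert to SI.
L = 335e-6 m, W = 308e-6 m, d = 2e-6 m
Step 2: W^3 = (308e-6)^3 = 2.92e-11 m^3
Step 3: d^3 = (2e-6)^3 = 8.00e-18 m^3
Step 4: b = 1.8e-5 * 335e-6 * 2.92e-11 / 8.00e-18
b = 2.20e-02 N*s/m


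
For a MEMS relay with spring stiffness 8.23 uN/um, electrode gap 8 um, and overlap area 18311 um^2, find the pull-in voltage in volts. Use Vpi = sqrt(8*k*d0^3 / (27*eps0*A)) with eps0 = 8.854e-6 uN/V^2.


Step 1: Compute numerator: 8 * k * d0^3 = 8 * 8.23 * 8^3 = 33710.08
Step 2: Compute denominator: 27 * eps0 * A = 27 * 8.854e-6 * 18311 = 4.377391
Step 3: Vpi = sqrt(33710.08 / 4.377391)
Vpi = 87.76 V


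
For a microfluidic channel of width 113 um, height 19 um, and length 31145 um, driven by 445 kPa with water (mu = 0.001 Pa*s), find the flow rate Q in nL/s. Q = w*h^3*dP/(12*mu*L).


Step 1: Convert all dimensions to SI (meters).
w = 113e-6 m, h = 19e-6 m, L = 31145e-6 m, dP = 445e3 Pa
Step 2: Q = w * h^3 * dP / (12 * mu * L)
Q = 113e-6 * (19e-6)^3 * 445e3 / (12 * 0.001 * 31145e-6) = 9.2284694e-10 m^3/s
Step 3: Convert Q from m^3/s to nL/s (1 m^3 = 1e12 nL, so multiply by 1e12).
Q = 922.847 nL/s


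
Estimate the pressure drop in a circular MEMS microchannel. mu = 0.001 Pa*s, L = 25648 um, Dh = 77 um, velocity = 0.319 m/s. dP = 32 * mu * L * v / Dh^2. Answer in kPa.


Step 1: Convert to SI: L = 25648e-6 m, Dh = 77e-6 m
Step 2: dP = 32 * 0.001 * 25648e-6 * 0.319 / (77e-6)^2
Step 3: dP = 44158.34 Pa
Step 4: Convert to kPa: dP = 44.16 kPa


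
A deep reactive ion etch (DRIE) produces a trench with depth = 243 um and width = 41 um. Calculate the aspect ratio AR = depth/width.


Step 1: AR = depth / width
Step 2: AR = 243 / 41
AR = 5.9


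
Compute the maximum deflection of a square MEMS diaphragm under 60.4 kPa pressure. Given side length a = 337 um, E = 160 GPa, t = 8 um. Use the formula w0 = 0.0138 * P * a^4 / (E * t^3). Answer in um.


Step 1: Convert pressure to compatible units (E is in GPa, so P in GPa).
P = 60.4 kPa = 60.4e-6 GPa
Step 2: Compute numerator: 0.0138 * P * a^4.
a^4 = 337^4 = 12897917761
numerator = 0.0138 * 60.4e-6 * 12897917761 = 1.07507e+04
Step 3: Compute denominator: E * t^3 = 160 * 8^3 = 81920
Step 4: w0 = numerator / denominator = 1.07507e+04 / 81920 = 0.1312 um


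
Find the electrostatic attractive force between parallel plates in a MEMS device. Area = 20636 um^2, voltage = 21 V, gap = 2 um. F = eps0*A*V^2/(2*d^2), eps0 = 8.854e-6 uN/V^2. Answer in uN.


Step 1: Identify parameters.
eps0 = 8.854e-6 uN/V^2, A = 20636 um^2, V = 21 V, d = 2 um
Step 2: Compute V^2 = 21^2 = 441
Step 3: Compute d^2 = 2^2 = 4
Step 4: F = 0.5 * 8.854e-6 * 20636 * 441 / 4
F = 10.072 uN


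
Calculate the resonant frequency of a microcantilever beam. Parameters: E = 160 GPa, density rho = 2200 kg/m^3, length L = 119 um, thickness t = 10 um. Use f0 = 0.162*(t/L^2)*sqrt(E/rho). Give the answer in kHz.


Step 1: Convert units to SI.
t_SI = 10e-6 m, L_SI = 119e-6 m
Step 2: Calculate sqrt(E/rho).
sqrt(160e9 / 2200) = 8528.03 m/s
Step 3: Compute f0.
f0 = 0.162 * 10e-6 / (119e-6)^2 * 8528.03 = 975595.6 Hz = 975.6 kHz


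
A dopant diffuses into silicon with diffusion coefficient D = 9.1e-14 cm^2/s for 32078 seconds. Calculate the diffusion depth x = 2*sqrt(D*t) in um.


Step 1: Compute D*t = 9.1e-14 * 32078 = 2.919098e-09 cm^2
Step 2: sqrt(D*t) = 5.40287e-05 cm
Step 3: x = 2 * 5.40287e-05 cm = 1.080574e-04 cm
Step 4: Convert to um (1 cm = 1e4 um): x = 1.081 um


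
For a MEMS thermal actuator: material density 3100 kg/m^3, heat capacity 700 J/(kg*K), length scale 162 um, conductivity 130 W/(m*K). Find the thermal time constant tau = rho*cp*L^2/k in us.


Step 1: Convert L to m: L = 162e-6 m
Step 2: L^2 = (162e-6)^2 = 2.6244e-08 m^2
Step 3: tau = 3100 * 700 * 2.6244e-08 / 130 = 4.3807292e-04 s
Step 4: Convert to microseconds (multiply by 1e6).
tau = 438.073 us


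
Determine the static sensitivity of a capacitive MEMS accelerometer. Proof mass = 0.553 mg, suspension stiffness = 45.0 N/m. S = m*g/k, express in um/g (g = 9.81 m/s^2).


Step 1: Convert mass: m = 0.553 mg = 5.53e-07 kg
Step 2: S = m * g / k = 5.53e-07 * 9.81 / 45.0
Step 3: S = 1.21e-07 m/g
Step 4: Convert to um/g: S = 0.121 um/g


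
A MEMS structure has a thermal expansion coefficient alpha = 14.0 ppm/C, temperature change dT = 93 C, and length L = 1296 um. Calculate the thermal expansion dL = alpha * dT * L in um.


Step 1: Convert CTE: alpha = 14.0 ppm/C = 14.0e-6 /C
Step 2: dL = 14.0e-6 * 93 * 1296
dL = 1.6874 um


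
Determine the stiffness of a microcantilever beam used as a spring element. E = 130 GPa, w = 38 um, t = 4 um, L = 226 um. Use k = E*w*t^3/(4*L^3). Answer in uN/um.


Step 1: Convert E to consistent units (1 GPa = 1000 uN/um^2).
E = 130 GPa = 130000 uN/um^2
Step 2: Compute t^3 = 4^3 = 64
Step 3: Compute L^3 = 226^3 = 11543176
Step 4: k = 130000 * 38 * 64 / (4 * 11543176)
k = 6.8473 uN/um


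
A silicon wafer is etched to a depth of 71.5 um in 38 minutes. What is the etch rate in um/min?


Step 1: Etch rate = depth / time
Step 2: rate = 71.5 / 38
rate = 1.882 um/min


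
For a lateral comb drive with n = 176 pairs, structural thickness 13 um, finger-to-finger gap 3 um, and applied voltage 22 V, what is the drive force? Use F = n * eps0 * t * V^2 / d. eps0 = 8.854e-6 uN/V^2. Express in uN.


Step 1: Parameters: n=176, eps0=8.854e-6 uN/V^2, t=13 um, V=22 V, d=3 um
Step 2: V^2 = 484
Step 3: F = 176 * 8.854e-6 * 13 * 484 / 3
F = 3.268 uN


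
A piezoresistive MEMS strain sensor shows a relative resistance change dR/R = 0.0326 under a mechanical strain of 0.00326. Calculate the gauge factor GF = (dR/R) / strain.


Step 1: Identify values.
dR/R = 0.0326, strain = 0.00326
Step 2: GF = (dR/R) / strain = 0.0326 / 0.00326
GF = 10.0


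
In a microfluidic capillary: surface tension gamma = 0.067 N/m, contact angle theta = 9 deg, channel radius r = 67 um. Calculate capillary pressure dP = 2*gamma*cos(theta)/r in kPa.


Step 1: cos(9 deg) = 0.9877
Step 2: Convert r to m: r = 67e-6 m
Step 3: dP = 2 * 0.067 * 0.9877 / 67e-6 = 1975.4 Pa
Step 4: Convert Pa to kPa (divide by 1000).
dP = 1.98 kPa


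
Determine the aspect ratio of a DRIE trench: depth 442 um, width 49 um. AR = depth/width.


Step 1: AR = depth / width
Step 2: AR = 442 / 49
AR = 9.0


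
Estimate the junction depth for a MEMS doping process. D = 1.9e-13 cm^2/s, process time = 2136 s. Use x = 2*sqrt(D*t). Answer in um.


Step 1: Compute D*t = 1.9e-13 * 2136 = 4.0584e-10 cm^2
Step 2: sqrt(D*t) = 2.0145e-05 cm
Step 3: x = 2 * 2.0145e-05 cm = 4.029e-05 cm
Step 4: Convert to um (1 cm = 1e4 um): x = 0.403 um


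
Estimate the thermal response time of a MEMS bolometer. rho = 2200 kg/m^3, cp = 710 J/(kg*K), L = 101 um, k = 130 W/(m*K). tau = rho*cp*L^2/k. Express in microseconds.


Step 1: Convert L to m: L = 101e-6 m
Step 2: L^2 = (101e-6)^2 = 1.0201e-08 m^2
Step 3: tau = 2200 * 710 * 1.0201e-08 / 130 = 1.2256894e-04 s
Step 4: Convert to microseconds (multiply by 1e6).
tau = 122.569 us


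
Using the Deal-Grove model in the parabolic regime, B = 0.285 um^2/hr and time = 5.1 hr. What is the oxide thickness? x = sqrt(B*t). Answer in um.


Step 1: Compute B*t = 0.285 * 5.1 = 1.4535
Step 2: x = sqrt(1.4535)
x = 1.206 um


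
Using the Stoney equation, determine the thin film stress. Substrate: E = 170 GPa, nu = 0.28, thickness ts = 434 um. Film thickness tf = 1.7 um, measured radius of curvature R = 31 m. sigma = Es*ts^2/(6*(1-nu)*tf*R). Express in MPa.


Step 1: Compute numerator: Es * ts^2 = 170 * 434^2 = 32020520 (GPa*um^2)
Step 2: Compute denominator (R in um): 6*(1-nu)*tf*R = 6*0.72*1.7*31e6 = 227664000.0 (um^2)
Step 3: sigma (GPa) = 32020520 / 227664000.0 = 1.40648e-01 GPa
Step 4: Convert to MPa (x1000): sigma = 140.6 MPa


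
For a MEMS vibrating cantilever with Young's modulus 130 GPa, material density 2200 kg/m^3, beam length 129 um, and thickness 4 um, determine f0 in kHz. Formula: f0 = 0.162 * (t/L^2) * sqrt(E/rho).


Step 1: Convert units to SI.
t_SI = 4e-6 m, L_SI = 129e-6 m
Step 2: Calculate sqrt(E/rho).
sqrt(130e9 / 2200) = 7687.06 m/s
Step 3: Compute f0.
f0 = 0.162 * 4e-6 / (129e-6)^2 * 7687.06 = 299333.9 Hz = 299.33 kHz


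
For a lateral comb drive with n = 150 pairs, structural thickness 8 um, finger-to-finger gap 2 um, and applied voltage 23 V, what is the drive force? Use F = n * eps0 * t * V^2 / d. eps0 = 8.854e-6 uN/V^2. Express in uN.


Step 1: Parameters: n=150, eps0=8.854e-6 uN/V^2, t=8 um, V=23 V, d=2 um
Step 2: V^2 = 529
Step 3: F = 150 * 8.854e-6 * 8 * 529 / 2
F = 2.81 uN


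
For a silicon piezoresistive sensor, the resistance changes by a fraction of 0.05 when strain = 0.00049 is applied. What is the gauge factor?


Step 1: Identify values.
dR/R = 0.05, strain = 0.00049
Step 2: GF = (dR/R) / strain = 0.05 / 0.00049
GF = 102.0


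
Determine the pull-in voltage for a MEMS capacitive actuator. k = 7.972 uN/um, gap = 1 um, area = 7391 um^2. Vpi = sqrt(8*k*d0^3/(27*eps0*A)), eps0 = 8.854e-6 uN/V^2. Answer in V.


Step 1: Compute numerator: 8 * k * d0^3 = 8 * 7.972 * 1^3 = 63.776
Step 2: Compute denominator: 27 * eps0 * A = 27 * 8.854e-6 * 7391 = 1.766878
Step 3: Vpi = sqrt(63.776 / 1.766878)
Vpi = 6.01 V


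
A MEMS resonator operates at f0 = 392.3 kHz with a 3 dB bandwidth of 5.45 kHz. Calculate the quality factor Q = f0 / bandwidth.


Step 1: Q = f0 / bandwidth
Step 2: Q = 392.3 / 5.45
Q = 72.0


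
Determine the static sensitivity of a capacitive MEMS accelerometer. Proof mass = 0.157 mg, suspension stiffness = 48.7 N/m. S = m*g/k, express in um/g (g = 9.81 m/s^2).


Step 1: Convert mass: m = 0.157 mg = 1.57e-07 kg
Step 2: S = m * g / k = 1.57e-07 * 9.81 / 48.7
Step 3: S = 3.16e-08 m/g
Step 4: Convert to um/g: S = 0.032 um/g


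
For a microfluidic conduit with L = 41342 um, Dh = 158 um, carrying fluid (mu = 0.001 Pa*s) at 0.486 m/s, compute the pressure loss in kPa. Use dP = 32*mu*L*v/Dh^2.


Step 1: Convert to SI: L = 41342e-6 m, Dh = 158e-6 m
Step 2: dP = 32 * 0.001 * 41342e-6 * 0.486 / (158e-6)^2
Step 3: dP = 25755.12 Pa
Step 4: Convert to kPa: dP = 25.76 kPa


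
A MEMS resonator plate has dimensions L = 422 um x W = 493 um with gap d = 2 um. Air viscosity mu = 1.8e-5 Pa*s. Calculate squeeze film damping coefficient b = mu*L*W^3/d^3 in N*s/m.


Step 1: Convert to SI.
L = 422e-6 m, W = 493e-6 m, d = 2e-6 m
Step 2: W^3 = (493e-6)^3 = 1.20e-10 m^3
Step 3: d^3 = (2e-6)^3 = 8.00e-18 m^3
Step 4: b = 1.8e-5 * 422e-6 * 1.20e-10 / 8.00e-18
b = 1.14e-01 N*s/m


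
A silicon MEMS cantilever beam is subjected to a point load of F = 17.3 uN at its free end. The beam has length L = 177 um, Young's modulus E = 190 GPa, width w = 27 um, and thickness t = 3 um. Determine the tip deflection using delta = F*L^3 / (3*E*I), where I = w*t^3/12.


Step 1: Calculate the second moment of area.
I = w * t^3 / 12 = 27 * 3^3 / 12 = 60.75 um^4
Step 2: Convert E to consistent units (1 GPa = 1000 uN/um^2).
E = 190 GPa = 190000 uN/um^2
Step 3: Calculate tip deflection.
delta = F * L^3 / (3 * E * I)
delta = 17.3 * 177^3 / (3 * 190000 * 60.75)
delta = 2.7704 um


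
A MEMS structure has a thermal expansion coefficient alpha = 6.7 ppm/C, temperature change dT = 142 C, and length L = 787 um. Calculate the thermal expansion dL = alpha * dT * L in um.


Step 1: Convert CTE: alpha = 6.7 ppm/C = 6.7e-6 /C
Step 2: dL = 6.7e-6 * 142 * 787
dL = 0.7488 um


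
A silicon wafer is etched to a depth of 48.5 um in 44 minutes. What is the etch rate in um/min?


Step 1: Etch rate = depth / time
Step 2: rate = 48.5 / 44
rate = 1.102 um/min


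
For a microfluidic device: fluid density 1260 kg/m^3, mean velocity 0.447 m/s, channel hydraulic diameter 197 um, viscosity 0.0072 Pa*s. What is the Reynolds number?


Step 1: Convert Dh to meters: Dh = 197e-6 m
Step 2: Re = rho * v * Dh / mu
Re = 1260 * 0.447 * 197e-6 / 0.0072
Re = 15.41


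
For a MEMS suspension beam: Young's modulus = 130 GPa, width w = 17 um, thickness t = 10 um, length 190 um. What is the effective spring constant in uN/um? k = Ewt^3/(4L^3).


Step 1: Convert E to consistent units (1 GPa = 1000 uN/um^2).
E = 130 GPa = 130000 uN/um^2
Step 2: Compute t^3 = 10^3 = 1000
Step 3: Compute L^3 = 190^3 = 6859000
Step 4: k = 130000 * 17 * 1000 / (4 * 6859000)
k = 80.5511 uN/um


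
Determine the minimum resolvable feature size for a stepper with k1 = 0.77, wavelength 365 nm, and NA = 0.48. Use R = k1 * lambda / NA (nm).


Step 1: Identify values: k1 = 0.77, lambda = 365 nm, NA = 0.48
Step 2: R = k1 * lambda / NA
R = 0.77 * 365 / 0.48
R = 585.5 nm


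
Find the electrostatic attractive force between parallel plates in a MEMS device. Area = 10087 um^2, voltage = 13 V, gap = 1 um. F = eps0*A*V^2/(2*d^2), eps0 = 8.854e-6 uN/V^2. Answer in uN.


Step 1: Identify parameters.
eps0 = 8.854e-6 uN/V^2, A = 10087 um^2, V = 13 V, d = 1 um
Step 2: Compute V^2 = 13^2 = 169
Step 3: Compute d^2 = 1^2 = 1
Step 4: F = 0.5 * 8.854e-6 * 10087 * 169 / 1
F = 7.547 uN


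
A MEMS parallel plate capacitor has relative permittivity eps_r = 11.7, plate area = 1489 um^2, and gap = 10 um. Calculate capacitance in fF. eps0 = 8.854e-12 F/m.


Step 1: Convert area to m^2: A = 1489e-12 m^2
Step 2: Convert gap to m: d = 10e-6 m
Step 3: C = eps0 * eps_r * A / d
C = 8.854e-12 * 11.7 * 1489e-12 / 10e-6
Step 4: Convert to fF (multiply by 1e15).
C = 15.42 fF


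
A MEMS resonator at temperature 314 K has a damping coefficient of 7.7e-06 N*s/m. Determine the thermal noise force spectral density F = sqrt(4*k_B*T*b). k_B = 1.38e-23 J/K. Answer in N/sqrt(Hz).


Step 1: Compute 4 * k_B * T * b
= 4 * 1.38e-23 * 314 * 7.7e-06
= 1.3346e-25 N^2/Hz
Step 2: F_noise = sqrt(1.3346e-25)
F_noise = 3.65e-13 N/sqrt(Hz)


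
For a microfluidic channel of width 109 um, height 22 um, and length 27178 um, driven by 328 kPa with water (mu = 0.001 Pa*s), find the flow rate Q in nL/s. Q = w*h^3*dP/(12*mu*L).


Step 1: Convert all dimensions to SI (meters).
w = 109e-6 m, h = 22e-6 m, L = 27178e-6 m, dP = 328e3 Pa
Step 2: Q = w * h^3 * dP / (12 * mu * L)
Q = 109e-6 * (22e-6)^3 * 328e3 / (12 * 0.001 * 27178e-6) = 1.16726548e-09 m^3/s
Step 3: Convert Q from m^3/s to nL/s (1 m^3 = 1e12 nL, so multiply by 1e12).
Q = 1167.265 nL/s


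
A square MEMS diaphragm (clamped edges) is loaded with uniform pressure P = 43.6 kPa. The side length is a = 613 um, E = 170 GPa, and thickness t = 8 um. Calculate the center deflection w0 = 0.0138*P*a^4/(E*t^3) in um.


Step 1: Convert pressure to compatible units (E is in GPa, so P in GPa).
P = 43.6 kPa = 43.6e-6 GPa
Step 2: Compute numerator: 0.0138 * P * a^4.
a^4 = 613^4 = 141202341361
numerator = 0.0138 * 43.6e-6 * 141202341361 = 8.49586e+04
Step 3: Compute denominator: E * t^3 = 170 * 8^3 = 87040
Step 4: w0 = numerator / denominator = 8.49586e+04 / 87040 = 0.9761 um


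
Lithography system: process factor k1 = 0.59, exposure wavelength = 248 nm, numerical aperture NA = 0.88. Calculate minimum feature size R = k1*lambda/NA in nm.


Step 1: Identify values: k1 = 0.59, lambda = 248 nm, NA = 0.88
Step 2: R = k1 * lambda / NA
R = 0.59 * 248 / 0.88
R = 166.3 nm


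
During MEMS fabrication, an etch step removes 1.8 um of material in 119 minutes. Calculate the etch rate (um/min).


Step 1: Etch rate = depth / time
Step 2: rate = 1.8 / 119
rate = 0.015 um/min


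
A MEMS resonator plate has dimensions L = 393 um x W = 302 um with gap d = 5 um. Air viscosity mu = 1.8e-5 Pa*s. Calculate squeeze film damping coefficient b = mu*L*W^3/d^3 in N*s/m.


Step 1: Convert to SI.
L = 393e-6 m, W = 302e-6 m, d = 5e-6 m
Step 2: W^3 = (302e-6)^3 = 2.75e-11 m^3
Step 3: d^3 = (5e-6)^3 = 1.25e-16 m^3
Step 4: b = 1.8e-5 * 393e-6 * 2.75e-11 / 1.25e-16
b = 1.56e-03 N*s/m


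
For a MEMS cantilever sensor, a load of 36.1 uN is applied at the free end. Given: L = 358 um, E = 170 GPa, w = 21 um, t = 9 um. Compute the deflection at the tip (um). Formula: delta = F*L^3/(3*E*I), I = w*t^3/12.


Step 1: Calculate the second moment of area.
I = w * t^3 / 12 = 21 * 9^3 / 12 = 1275.75 um^4
Step 2: Convert E to consistent units (1 GPa = 1000 uN/um^2).
E = 170 GPa = 170000 uN/um^2
Step 3: Calculate tip deflection.
delta = F * L^3 / (3 * E * I)
delta = 36.1 * 358^3 / (3 * 170000 * 1275.75)
delta = 2.5458 um


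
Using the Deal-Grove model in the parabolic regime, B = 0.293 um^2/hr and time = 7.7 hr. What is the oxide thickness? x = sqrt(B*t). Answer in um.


Step 1: Compute B*t = 0.293 * 7.7 = 2.2561
Step 2: x = sqrt(2.2561)
x = 1.502 um


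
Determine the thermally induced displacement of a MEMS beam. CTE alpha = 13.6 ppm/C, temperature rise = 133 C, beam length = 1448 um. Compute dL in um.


Step 1: Convert CTE: alpha = 13.6 ppm/C = 13.6e-6 /C
Step 2: dL = 13.6e-6 * 133 * 1448
dL = 2.6191 um


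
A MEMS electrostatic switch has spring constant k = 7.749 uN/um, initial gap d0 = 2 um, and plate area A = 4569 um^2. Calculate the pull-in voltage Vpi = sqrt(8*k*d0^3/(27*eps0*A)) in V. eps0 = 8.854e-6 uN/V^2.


Step 1: Compute numerator: 8 * k * d0^3 = 8 * 7.749 * 2^3 = 495.936
Step 2: Compute denominator: 27 * eps0 * A = 27 * 8.854e-6 * 4569 = 1.092256
Step 3: Vpi = sqrt(495.936 / 1.092256)
Vpi = 21.31 V


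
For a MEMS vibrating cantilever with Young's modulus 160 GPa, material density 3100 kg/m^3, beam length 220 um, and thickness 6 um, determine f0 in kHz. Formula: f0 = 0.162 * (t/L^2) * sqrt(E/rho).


Step 1: Convert units to SI.
t_SI = 6e-6 m, L_SI = 220e-6 m
Step 2: Calculate sqrt(E/rho).
sqrt(160e9 / 3100) = 7184.21 m/s
Step 3: Compute f0.
f0 = 0.162 * 6e-6 / (220e-6)^2 * 7184.21 = 144277.9 Hz = 144.28 kHz


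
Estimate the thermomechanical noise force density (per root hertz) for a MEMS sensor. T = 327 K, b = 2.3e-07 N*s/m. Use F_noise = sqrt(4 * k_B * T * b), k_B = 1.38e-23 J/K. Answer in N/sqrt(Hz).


Step 1: Compute 4 * k_B * T * b
= 4 * 1.38e-23 * 327 * 2.3e-07
= 4.1516e-27 N^2/Hz
Step 2: F_noise = sqrt(4.1516e-27)
F_noise = 6.44e-14 N/sqrt(Hz)


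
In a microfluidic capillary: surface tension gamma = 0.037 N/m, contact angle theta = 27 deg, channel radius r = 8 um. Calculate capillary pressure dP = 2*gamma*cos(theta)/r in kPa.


Step 1: cos(27 deg) = 0.891
Step 2: Convert r to m: r = 8e-6 m
Step 3: dP = 2 * 0.037 * 0.891 / 8e-6 = 8241.8 Pa
Step 4: Convert Pa to kPa (divide by 1000).
dP = 8.24 kPa
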